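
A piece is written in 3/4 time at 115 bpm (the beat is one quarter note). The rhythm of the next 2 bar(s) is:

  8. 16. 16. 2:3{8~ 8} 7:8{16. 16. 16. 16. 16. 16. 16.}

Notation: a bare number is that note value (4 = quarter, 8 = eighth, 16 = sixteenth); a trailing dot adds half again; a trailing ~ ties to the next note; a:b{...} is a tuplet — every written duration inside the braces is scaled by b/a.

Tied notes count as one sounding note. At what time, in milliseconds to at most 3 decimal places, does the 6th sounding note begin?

1. 0.0ms @ 0 + 391.304ms (3/4)
2. 391.304ms @ 3/4 + 195.652ms (3/8)
3. 586.957ms @ 9/8 + 195.652ms (3/8)
4. 782.609ms @ 3/2 + 782.609ms (3/2)
5. 1565.217ms @ 3 + 223.602ms (3/7)
6. 1788.82ms @ 24/7 + 223.602ms (3/7)
7. 2012.422ms @ 27/7 + 223.602ms (3/7)
8. 2236.025ms @ 30/7 + 223.602ms (3/7)
9. 2459.627ms @ 33/7 + 223.602ms (3/7)
10. 2683.23ms @ 36/7 + 223.602ms (3/7)
11. 2906.832ms @ 39/7 + 223.602ms (3/7)

note 6 onset = 24/7b = 1788.82ms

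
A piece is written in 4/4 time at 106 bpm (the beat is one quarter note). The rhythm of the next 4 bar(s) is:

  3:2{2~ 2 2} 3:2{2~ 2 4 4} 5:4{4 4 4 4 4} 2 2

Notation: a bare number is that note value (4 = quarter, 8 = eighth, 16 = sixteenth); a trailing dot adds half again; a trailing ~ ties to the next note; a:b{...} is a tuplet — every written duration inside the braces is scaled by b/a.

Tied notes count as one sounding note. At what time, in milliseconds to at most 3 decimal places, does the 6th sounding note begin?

1. 0.0ms @ 0 + 1509.434ms (8/3)
2. 1509.434ms @ 8/3 + 754.717ms (4/3)
3. 2264.151ms @ 4 + 1509.434ms (8/3)
4. 3773.585ms @ 20/3 + 377.358ms (2/3)
5. 4150.943ms @ 22/3 + 377.358ms (2/3)
6. 4528.302ms @ 8 + 452.83ms (4/5)
7. 4981.132ms @ 44/5 + 452.83ms (4/5)
8. 5433.962ms @ 48/5 + 452.83ms (4/5)
9. 5886.792ms @ 52/5 + 452.83ms (4/5)
10. 6339.623ms @ 56/5 + 452.83ms (4/5)
11. 6792.453ms @ 12 + 1132.075ms (2)
12. 7924.528ms @ 14 + 1132.075ms (2)

note 6 onset = 8b = 4528.302ms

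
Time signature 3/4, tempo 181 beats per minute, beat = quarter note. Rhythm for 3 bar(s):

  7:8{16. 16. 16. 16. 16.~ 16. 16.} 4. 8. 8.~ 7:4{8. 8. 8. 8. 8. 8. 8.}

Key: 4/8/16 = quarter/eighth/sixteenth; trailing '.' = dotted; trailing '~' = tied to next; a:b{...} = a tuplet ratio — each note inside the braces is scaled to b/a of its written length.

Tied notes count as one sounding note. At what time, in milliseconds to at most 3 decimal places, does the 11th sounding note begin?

note 11 onset = 48/7b = 2273.086ms

1. 0.0ms @ 0 + 142.068ms (3/7)
2. 142.068ms @ 3/7 + 142.068ms (3/7)
3. 284.136ms @ 6/7 + 142.068ms (3/7)
4. 426.204ms @ 9/7 + 142.068ms (3/7)
5. 568.272ms @ 12/7 + 284.136ms (6/7)
6. 852.407ms @ 18/7 + 142.068ms (3/7)
7. 994.475ms @ 3 + 497.238ms (3/2)
8. 1491.713ms @ 9/2 + 248.619ms (3/4)
9. 1740.331ms @ 21/4 + 390.687ms (33/28)
10. 2131.018ms @ 45/7 + 142.068ms (3/7)
11. 2273.086ms @ 48/7 + 142.068ms (3/7)
12. 2415.154ms @ 51/7 + 142.068ms (3/7)
13. 2557.222ms @ 54/7 + 142.068ms (3/7)
14. 2699.29ms @ 57/7 + 142.068ms (3/7)
15. 2841.358ms @ 60/7 + 142.068ms (3/7)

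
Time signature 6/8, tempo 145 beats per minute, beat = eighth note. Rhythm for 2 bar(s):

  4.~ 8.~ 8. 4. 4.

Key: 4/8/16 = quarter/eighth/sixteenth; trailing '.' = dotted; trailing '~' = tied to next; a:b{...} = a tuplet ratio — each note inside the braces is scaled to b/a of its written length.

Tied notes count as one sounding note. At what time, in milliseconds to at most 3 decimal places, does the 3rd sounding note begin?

1. 0.0ms @ 0 + 2482.759ms (6)
2. 2482.759ms @ 6 + 1241.379ms (3)
3. 3724.138ms @ 9 + 1241.379ms (3)

note 3 onset = 9b = 3724.138ms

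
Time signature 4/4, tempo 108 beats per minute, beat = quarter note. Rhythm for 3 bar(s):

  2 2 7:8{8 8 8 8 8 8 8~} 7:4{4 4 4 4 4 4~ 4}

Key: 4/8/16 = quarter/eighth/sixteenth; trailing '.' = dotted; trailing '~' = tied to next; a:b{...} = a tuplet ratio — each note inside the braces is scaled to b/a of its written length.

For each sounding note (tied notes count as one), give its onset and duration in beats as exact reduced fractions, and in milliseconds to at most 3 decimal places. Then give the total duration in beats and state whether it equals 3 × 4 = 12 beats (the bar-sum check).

1) 0.0ms=0b +1111.111ms=2b
2) 1111.111ms=2b +1111.111ms=2b
3) 2222.222ms=4b +317.46ms=4/7b
4) 2539.683ms=32/7b +317.46ms=4/7b
5) 2857.143ms=36/7b +317.46ms=4/7b
6) 3174.603ms=40/7b +317.46ms=4/7b
7) 3492.063ms=44/7b +317.46ms=4/7b
8) 3809.524ms=48/7b +317.46ms=4/7b
9) 4126.984ms=52/7b +634.921ms=8/7b
10) 4761.905ms=60/7b +317.46ms=4/7b
11) 5079.365ms=64/7b +317.46ms=4/7b
12) 5396.825ms=68/7b +317.46ms=4/7b
13) 5714.286ms=72/7b +317.46ms=4/7b
14) 6031.746ms=76/7b +634.921ms=8/7b
Σ=12b of 12 (108bpm 4/4) — PASS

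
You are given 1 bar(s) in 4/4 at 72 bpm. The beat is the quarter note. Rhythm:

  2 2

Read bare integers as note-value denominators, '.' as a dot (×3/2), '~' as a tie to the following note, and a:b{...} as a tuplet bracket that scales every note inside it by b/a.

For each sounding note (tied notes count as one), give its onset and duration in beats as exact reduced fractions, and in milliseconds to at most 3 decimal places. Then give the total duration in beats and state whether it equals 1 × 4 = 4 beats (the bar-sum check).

1) 0.0ms=0b +1666.667ms=2b
2) 1666.667ms=2b +1666.667ms=2b
Σ=4b of 4 (72bpm 4/4) — PASS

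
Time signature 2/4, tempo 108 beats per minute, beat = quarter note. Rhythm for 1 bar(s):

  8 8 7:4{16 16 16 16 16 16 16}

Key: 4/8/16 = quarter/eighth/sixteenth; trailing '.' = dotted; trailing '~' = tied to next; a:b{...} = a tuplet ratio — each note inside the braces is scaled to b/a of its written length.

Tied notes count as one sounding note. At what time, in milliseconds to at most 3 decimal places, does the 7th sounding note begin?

1. 0.0ms @ 0 + 277.778ms (1/2)
2. 277.778ms @ 1/2 + 277.778ms (1/2)
3. 555.556ms @ 1 + 79.365ms (1/7)
4. 634.921ms @ 8/7 + 79.365ms (1/7)
5. 714.286ms @ 9/7 + 79.365ms (1/7)
6. 793.651ms @ 10/7 + 79.365ms (1/7)
7. 873.016ms @ 11/7 + 79.365ms (1/7)
8. 952.381ms @ 12/7 + 79.365ms (1/7)
9. 1031.746ms @ 13/7 + 79.365ms (1/7)

note 7 onset = 11/7b = 873.016ms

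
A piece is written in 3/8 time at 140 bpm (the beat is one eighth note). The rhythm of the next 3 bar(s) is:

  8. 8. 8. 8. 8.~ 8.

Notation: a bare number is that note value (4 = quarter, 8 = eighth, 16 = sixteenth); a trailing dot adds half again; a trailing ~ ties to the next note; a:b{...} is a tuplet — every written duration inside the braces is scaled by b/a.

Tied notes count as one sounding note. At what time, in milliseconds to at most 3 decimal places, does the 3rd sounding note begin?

note 3 onset = 3b = 1285.714ms

1. 0.0ms @ 0 + 642.857ms (3/2)
2. 642.857ms @ 3/2 + 642.857ms (3/2)
3. 1285.714ms @ 3 + 642.857ms (3/2)
4. 1928.571ms @ 9/2 + 642.857ms (3/2)
5. 2571.429ms @ 6 + 1285.714ms (3)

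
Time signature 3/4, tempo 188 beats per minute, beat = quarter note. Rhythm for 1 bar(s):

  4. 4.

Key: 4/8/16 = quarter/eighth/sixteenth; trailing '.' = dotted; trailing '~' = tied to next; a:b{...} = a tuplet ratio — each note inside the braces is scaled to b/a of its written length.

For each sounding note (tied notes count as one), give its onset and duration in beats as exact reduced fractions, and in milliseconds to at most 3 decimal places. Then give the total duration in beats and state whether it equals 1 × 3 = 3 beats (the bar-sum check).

1) 0.0ms=0b +478.723ms=3/2b
2) 478.723ms=3/2b +478.723ms=3/2b
Σ=3b of 3 (188bpm 3/4) — PASS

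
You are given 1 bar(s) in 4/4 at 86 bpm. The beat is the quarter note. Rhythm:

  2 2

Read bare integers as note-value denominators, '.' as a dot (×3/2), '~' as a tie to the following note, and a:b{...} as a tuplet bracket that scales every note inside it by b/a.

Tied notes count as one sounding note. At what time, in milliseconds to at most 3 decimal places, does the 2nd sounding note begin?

1. 0.0ms @ 0 + 1395.349ms (2)
2. 1395.349ms @ 2 + 1395.349ms (2)

note 2 onset = 2b = 1395.349ms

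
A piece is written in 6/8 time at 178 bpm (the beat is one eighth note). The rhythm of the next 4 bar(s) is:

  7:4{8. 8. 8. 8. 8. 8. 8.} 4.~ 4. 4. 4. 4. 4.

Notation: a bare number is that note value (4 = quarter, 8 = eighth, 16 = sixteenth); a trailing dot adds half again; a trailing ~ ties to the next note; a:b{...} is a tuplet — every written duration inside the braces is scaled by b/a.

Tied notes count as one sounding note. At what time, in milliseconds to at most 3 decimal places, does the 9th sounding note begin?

note 9 onset = 12b = 4044.944ms

1. 0.0ms @ 0 + 288.925ms (6/7)
2. 288.925ms @ 6/7 + 288.925ms (6/7)
3. 577.849ms @ 12/7 + 288.925ms (6/7)
4. 866.774ms @ 18/7 + 288.925ms (6/7)
5. 1155.698ms @ 24/7 + 288.925ms (6/7)
6. 1444.623ms @ 30/7 + 288.925ms (6/7)
7. 1733.547ms @ 36/7 + 288.925ms (6/7)
8. 2022.472ms @ 6 + 2022.472ms (6)
9. 4044.944ms @ 12 + 1011.236ms (3)
10. 5056.18ms @ 15 + 1011.236ms (3)
11. 6067.416ms @ 18 + 1011.236ms (3)
12. 7078.652ms @ 21 + 1011.236ms (3)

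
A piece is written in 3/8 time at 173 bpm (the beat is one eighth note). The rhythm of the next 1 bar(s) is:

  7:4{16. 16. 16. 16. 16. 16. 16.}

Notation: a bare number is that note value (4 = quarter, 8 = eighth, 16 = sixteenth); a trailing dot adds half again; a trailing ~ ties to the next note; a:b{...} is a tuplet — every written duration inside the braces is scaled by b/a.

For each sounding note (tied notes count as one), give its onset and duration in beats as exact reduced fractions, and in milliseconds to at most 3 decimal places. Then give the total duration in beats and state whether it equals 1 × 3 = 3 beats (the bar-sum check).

1) 0.0ms=0b +148.637ms=3/7b
2) 148.637ms=3/7b +148.637ms=3/7b
3) 297.275ms=6/7b +148.637ms=3/7b
4) 445.912ms=9/7b +148.637ms=3/7b
5) 594.55ms=12/7b +148.637ms=3/7b
6) 743.187ms=15/7b +148.637ms=3/7b
7) 891.825ms=18/7b +148.637ms=3/7b
Σ=3b of 3 (173bpm 3/8) — PASS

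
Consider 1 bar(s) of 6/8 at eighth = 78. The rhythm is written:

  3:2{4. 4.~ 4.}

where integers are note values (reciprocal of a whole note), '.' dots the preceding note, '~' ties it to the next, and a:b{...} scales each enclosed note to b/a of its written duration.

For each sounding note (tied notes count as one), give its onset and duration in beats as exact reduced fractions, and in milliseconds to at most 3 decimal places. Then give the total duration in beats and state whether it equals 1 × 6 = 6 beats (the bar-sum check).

1) 0.0ms=0b +1538.462ms=2b
2) 1538.462ms=2b +3076.923ms=4b
Σ=6b of 6 (78bpm 6/8) — PASS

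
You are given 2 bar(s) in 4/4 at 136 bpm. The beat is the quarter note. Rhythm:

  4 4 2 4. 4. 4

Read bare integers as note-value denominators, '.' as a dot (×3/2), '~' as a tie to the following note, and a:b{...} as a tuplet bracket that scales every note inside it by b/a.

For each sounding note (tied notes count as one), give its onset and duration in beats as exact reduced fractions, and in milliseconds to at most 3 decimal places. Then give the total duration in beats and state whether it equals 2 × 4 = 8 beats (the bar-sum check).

1) 0.0ms=0b +441.176ms=1b
2) 441.176ms=1b +441.176ms=1b
3) 882.353ms=2b +882.353ms=2b
4) 1764.706ms=4b +661.765ms=3/2b
5) 2426.471ms=11/2b +661.765ms=3/2b
6) 3088.235ms=7b +441.176ms=1b
Σ=8b of 8 (136bpm 4/4) — PASS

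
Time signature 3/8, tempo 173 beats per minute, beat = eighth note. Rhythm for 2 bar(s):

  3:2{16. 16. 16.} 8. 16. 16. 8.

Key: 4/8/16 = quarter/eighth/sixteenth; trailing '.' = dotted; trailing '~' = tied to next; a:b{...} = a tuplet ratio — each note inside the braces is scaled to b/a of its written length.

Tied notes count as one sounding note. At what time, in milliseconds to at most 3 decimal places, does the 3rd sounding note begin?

note 3 onset = 1b = 346.821ms

1. 0.0ms @ 0 + 173.41ms (1/2)
2. 173.41ms @ 1/2 + 173.41ms (1/2)
3. 346.821ms @ 1 + 173.41ms (1/2)
4. 520.231ms @ 3/2 + 520.231ms (3/2)
5. 1040.462ms @ 3 + 260.116ms (3/4)
6. 1300.578ms @ 15/4 + 260.116ms (3/4)
7. 1560.694ms @ 9/2 + 520.231ms (3/2)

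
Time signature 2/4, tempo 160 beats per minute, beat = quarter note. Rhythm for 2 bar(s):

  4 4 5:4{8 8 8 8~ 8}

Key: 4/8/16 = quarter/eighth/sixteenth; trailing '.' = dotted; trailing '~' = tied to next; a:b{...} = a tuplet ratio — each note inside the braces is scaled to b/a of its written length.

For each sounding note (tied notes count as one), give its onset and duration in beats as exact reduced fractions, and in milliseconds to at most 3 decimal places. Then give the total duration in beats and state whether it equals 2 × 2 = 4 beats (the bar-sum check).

1) 0.0ms=0b +375.0ms=1b
2) 375.0ms=1b +375.0ms=1b
3) 750.0ms=2b +150.0ms=2/5b
4) 900.0ms=12/5b +150.0ms=2/5b
5) 1050.0ms=14/5b +150.0ms=2/5b
6) 1200.0ms=16/5b +300.0ms=4/5b
Σ=4b of 4 (160bpm 2/4) — PASS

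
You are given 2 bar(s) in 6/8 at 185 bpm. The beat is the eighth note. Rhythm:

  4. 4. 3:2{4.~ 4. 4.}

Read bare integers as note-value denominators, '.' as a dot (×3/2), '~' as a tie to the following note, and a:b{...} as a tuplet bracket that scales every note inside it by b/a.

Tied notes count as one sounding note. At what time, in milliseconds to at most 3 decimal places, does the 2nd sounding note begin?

1. 0.0ms @ 0 + 972.973ms (3)
2. 972.973ms @ 3 + 972.973ms (3)
3. 1945.946ms @ 6 + 1297.297ms (4)
4. 3243.243ms @ 10 + 648.649ms (2)

note 2 onset = 3b = 972.973ms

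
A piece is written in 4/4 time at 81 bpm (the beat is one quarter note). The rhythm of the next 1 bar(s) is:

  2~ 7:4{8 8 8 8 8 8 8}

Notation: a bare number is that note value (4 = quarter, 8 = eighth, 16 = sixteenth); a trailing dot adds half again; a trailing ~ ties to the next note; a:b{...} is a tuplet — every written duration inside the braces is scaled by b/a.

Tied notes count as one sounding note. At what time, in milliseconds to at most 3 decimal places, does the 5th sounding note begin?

note 5 onset = 22/7b = 2328.042ms

1. 0.0ms @ 0 + 1693.122ms (16/7)
2. 1693.122ms @ 16/7 + 211.64ms (2/7)
3. 1904.762ms @ 18/7 + 211.64ms (2/7)
4. 2116.402ms @ 20/7 + 211.64ms (2/7)
5. 2328.042ms @ 22/7 + 211.64ms (2/7)
6. 2539.683ms @ 24/7 + 211.64ms (2/7)
7. 2751.323ms @ 26/7 + 211.64ms (2/7)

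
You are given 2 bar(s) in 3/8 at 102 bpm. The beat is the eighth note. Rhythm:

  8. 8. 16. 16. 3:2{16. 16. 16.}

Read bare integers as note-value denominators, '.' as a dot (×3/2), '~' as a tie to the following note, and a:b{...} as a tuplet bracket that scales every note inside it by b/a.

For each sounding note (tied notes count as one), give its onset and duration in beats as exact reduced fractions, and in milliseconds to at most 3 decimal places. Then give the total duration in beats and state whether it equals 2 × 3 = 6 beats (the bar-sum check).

1) 0.0ms=0b +882.353ms=3/2b
2) 882.353ms=3/2b +882.353ms=3/2b
3) 1764.706ms=3b +441.176ms=3/4b
4) 2205.882ms=15/4b +441.176ms=3/4b
5) 2647.059ms=9/2b +294.118ms=1/2b
6) 2941.176ms=5b +294.118ms=1/2b
7) 3235.294ms=11/2b +294.118ms=1/2b
Σ=6b of 6 (102bpm 3/8) — PASS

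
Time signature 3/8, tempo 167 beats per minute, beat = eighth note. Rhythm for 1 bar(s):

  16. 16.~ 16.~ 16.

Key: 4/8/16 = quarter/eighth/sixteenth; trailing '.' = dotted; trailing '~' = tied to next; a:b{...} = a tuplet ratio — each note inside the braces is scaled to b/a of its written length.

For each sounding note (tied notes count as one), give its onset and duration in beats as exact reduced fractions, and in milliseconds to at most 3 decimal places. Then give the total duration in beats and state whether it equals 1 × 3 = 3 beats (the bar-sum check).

1) 0.0ms=0b +269.461ms=3/4b
2) 269.461ms=3/4b +808.383ms=9/4b
Σ=3b of 3 (167bpm 3/8) — PASS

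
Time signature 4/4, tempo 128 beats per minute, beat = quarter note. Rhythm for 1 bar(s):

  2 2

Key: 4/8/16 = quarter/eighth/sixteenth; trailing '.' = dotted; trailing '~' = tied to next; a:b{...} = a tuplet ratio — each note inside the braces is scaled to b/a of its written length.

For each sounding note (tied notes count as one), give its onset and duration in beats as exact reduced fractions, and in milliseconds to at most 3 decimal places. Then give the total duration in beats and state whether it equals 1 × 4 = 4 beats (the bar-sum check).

1) 0.0ms=0b +937.5ms=2b
2) 937.5ms=2b +937.5ms=2b
Σ=4b of 4 (128bpm 4/4) — PASS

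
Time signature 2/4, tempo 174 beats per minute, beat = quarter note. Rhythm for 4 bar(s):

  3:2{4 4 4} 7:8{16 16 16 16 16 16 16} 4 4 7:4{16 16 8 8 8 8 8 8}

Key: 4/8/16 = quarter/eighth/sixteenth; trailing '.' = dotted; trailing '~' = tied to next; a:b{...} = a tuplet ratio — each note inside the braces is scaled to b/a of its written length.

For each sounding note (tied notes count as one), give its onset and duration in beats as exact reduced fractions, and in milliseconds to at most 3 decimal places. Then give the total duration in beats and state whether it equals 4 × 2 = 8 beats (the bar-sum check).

1) 0.0ms=0b +229.885ms=2/3b
2) 229.885ms=2/3b +229.885ms=2/3b
3) 459.77ms=4/3b +229.885ms=2/3b
4) 689.655ms=2b +98.522ms=2/7b
5) 788.177ms=16/7b +98.522ms=2/7b
6) 886.7ms=18/7b +98.522ms=2/7b
7) 985.222ms=20/7b +98.522ms=2/7b
8) 1083.744ms=22/7b +98.522ms=2/7b
9) 1182.266ms=24/7b +98.522ms=2/7b
10) 1280.788ms=26/7b +98.522ms=2/7b
11) 1379.31ms=4b +344.828ms=1b
12) 1724.138ms=5b +344.828ms=1b
13) 2068.966ms=6b +49.261ms=1/7b
14) 2118.227ms=43/7b +49.261ms=1/7b
15) 2167.488ms=44/7b +98.522ms=2/7b
16) 2266.01ms=46/7b +98.522ms=2/7b
17) 2364.532ms=48/7b +98.522ms=2/7b
18) 2463.054ms=50/7b +98.522ms=2/7b
19) 2561.576ms=52/7b +98.522ms=2/7b
20) 2660.099ms=54/7b +98.522ms=2/7b
Σ=8b of 8 (174bpm 2/4) — PASS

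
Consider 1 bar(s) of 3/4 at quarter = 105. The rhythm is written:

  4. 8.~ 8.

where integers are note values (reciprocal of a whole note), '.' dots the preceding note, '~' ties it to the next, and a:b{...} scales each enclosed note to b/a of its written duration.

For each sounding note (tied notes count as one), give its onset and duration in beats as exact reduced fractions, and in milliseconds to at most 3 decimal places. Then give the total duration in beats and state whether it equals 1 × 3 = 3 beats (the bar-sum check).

1) 0.0ms=0b +857.143ms=3/2b
2) 857.143ms=3/2b +857.143ms=3/2b
Σ=3b of 3 (105bpm 3/4) — PASS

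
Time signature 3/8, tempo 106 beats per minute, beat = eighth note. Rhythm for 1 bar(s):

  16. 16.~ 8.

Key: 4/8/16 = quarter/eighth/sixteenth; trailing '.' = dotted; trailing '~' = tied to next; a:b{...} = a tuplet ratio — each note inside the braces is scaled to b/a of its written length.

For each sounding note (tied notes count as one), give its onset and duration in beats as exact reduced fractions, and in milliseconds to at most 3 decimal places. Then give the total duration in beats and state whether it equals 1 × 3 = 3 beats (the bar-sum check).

1) 0.0ms=0b +424.528ms=3/4b
2) 424.528ms=3/4b +1273.585ms=9/4b
Σ=3b of 3 (106bpm 3/8) — PASS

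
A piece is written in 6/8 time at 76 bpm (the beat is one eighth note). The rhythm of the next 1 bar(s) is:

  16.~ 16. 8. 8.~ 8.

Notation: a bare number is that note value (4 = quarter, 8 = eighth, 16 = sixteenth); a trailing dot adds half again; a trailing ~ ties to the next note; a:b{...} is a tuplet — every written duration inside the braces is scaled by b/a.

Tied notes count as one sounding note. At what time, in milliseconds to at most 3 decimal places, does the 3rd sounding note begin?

1. 0.0ms @ 0 + 1184.211ms (3/2)
2. 1184.211ms @ 3/2 + 1184.211ms (3/2)
3. 2368.421ms @ 3 + 2368.421ms (3)

note 3 onset = 3b = 2368.421ms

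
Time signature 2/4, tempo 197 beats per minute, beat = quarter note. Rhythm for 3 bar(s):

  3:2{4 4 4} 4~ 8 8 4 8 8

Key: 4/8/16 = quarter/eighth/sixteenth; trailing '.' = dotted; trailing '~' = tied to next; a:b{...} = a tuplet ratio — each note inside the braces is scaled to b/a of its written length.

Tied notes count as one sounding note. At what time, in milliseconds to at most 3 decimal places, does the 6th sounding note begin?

1. 0.0ms @ 0 + 203.046ms (2/3)
2. 203.046ms @ 2/3 + 203.046ms (2/3)
3. 406.091ms @ 4/3 + 203.046ms (2/3)
4. 609.137ms @ 2 + 456.853ms (3/2)
5. 1065.99ms @ 7/2 + 152.284ms (1/2)
6. 1218.274ms @ 4 + 304.569ms (1)
7. 1522.843ms @ 5 + 152.284ms (1/2)
8. 1675.127ms @ 11/2 + 152.284ms (1/2)

note 6 onset = 4b = 1218.274ms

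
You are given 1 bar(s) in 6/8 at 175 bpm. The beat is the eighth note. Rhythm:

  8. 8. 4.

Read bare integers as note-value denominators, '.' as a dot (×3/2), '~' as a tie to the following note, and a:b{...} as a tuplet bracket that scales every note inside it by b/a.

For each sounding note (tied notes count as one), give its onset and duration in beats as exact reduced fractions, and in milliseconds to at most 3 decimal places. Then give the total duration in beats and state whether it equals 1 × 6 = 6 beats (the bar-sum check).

1) 0.0ms=0b +514.286ms=3/2b
2) 514.286ms=3/2b +514.286ms=3/2b
3) 1028.571ms=3b +1028.571ms=3b
Σ=6b of 6 (175bpm 6/8) — PASS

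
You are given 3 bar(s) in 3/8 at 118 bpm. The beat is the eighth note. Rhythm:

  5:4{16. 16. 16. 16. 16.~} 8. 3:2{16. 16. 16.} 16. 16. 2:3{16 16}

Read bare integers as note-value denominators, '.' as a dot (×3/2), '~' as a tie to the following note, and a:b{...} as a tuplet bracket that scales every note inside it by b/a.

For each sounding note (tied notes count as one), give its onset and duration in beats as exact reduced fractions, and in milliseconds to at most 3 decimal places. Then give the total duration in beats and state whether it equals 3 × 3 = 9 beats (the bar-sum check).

1) 0.0ms=0b +305.085ms=3/5b
2) 305.085ms=3/5b +305.085ms=3/5b
3) 610.169ms=6/5b +305.085ms=3/5b
4) 915.254ms=9/5b +305.085ms=3/5b
5) 1220.339ms=12/5b +1067.797ms=21/10b
6) 2288.136ms=9/2b +254.237ms=1/2b
7) 2542.373ms=5b +254.237ms=1/2b
8) 2796.61ms=11/2b +254.237ms=1/2b
9) 3050.847ms=6b +381.356ms=3/4b
10) 3432.203ms=27/4b +381.356ms=3/4b
11) 3813.559ms=15/2b +381.356ms=3/4b
12) 4194.915ms=33/4b +381.356ms=3/4b
Σ=9b of 9 (118bpm 3/8) — PASS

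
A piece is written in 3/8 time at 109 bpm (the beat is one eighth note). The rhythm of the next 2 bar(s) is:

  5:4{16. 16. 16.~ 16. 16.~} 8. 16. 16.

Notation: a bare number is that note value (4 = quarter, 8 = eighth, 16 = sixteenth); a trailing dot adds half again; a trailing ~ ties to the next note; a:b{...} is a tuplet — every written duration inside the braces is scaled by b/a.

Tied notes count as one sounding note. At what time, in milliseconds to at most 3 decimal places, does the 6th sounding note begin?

note 6 onset = 21/4b = 2889.908ms

1. 0.0ms @ 0 + 330.275ms (3/5)
2. 330.275ms @ 3/5 + 330.275ms (3/5)
3. 660.55ms @ 6/5 + 660.55ms (6/5)
4. 1321.101ms @ 12/5 + 1155.963ms (21/10)
5. 2477.064ms @ 9/2 + 412.844ms (3/4)
6. 2889.908ms @ 21/4 + 412.844ms (3/4)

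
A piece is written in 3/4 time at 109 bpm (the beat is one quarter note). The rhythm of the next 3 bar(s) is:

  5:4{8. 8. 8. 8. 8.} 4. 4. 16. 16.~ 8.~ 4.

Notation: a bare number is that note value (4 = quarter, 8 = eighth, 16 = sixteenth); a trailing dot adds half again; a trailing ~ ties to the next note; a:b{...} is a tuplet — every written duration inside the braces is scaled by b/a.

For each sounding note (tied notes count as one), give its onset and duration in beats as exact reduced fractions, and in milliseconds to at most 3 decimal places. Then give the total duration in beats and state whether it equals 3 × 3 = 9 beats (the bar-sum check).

1) 0.0ms=0b +330.275ms=3/5b
2) 330.275ms=3/5b +330.275ms=3/5b
3) 660.55ms=6/5b +330.275ms=3/5b
4) 990.826ms=9/5b +330.275ms=3/5b
5) 1321.101ms=12/5b +330.275ms=3/5b
6) 1651.376ms=3b +825.688ms=3/2b
7) 2477.064ms=9/2b +825.688ms=3/2b
8) 3302.752ms=6b +206.422ms=3/8b
9) 3509.174ms=51/8b +1444.954ms=21/8b
Σ=9b of 9 (109bpm 3/4) — PASS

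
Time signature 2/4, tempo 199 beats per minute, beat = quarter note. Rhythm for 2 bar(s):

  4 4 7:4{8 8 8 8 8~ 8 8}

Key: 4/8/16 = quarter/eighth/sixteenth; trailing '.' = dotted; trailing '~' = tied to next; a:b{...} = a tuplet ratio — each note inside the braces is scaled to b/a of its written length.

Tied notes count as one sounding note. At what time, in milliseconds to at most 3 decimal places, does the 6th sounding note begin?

note 6 onset = 20/7b = 861.45ms

1. 0.0ms @ 0 + 301.508ms (1)
2. 301.508ms @ 1 + 301.508ms (1)
3. 603.015ms @ 2 + 86.145ms (2/7)
4. 689.16ms @ 16/7 + 86.145ms (2/7)
5. 775.305ms @ 18/7 + 86.145ms (2/7)
6. 861.45ms @ 20/7 + 86.145ms (2/7)
7. 947.595ms @ 22/7 + 172.29ms (4/7)
8. 1119.885ms @ 26/7 + 86.145ms (2/7)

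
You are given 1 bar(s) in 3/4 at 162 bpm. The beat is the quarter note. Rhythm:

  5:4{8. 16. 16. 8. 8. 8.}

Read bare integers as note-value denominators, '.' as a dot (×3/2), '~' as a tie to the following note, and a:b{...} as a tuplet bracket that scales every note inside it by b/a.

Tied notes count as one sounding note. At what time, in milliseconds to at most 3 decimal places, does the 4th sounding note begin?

note 4 onset = 6/5b = 444.444ms

1. 0.0ms @ 0 + 222.222ms (3/5)
2. 222.222ms @ 3/5 + 111.111ms (3/10)
3. 333.333ms @ 9/10 + 111.111ms (3/10)
4. 444.444ms @ 6/5 + 222.222ms (3/5)
5. 666.667ms @ 9/5 + 222.222ms (3/5)
6. 888.889ms @ 12/5 + 222.222ms (3/5)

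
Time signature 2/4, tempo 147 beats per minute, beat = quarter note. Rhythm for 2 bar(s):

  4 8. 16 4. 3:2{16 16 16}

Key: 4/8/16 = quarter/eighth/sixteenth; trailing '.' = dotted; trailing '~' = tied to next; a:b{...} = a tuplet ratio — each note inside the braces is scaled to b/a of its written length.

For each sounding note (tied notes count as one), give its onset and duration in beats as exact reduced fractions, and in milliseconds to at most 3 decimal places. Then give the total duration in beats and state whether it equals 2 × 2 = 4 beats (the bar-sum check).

1) 0.0ms=0b +408.163ms=1b
2) 408.163ms=1b +306.122ms=3/4b
3) 714.286ms=7/4b +102.041ms=1/4b
4) 816.327ms=2b +612.245ms=3/2b
5) 1428.571ms=7/2b +68.027ms=1/6b
6) 1496.599ms=11/3b +68.027ms=1/6b
7) 1564.626ms=23/6b +68.027ms=1/6b
Σ=4b of 4 (147bpm 2/4) — PASS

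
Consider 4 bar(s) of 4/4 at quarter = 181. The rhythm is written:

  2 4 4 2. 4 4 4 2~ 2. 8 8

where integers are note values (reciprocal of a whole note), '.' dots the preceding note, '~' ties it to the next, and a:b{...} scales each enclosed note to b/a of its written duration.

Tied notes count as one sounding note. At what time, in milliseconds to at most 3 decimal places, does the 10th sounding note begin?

1. 0.0ms @ 0 + 662.983ms (2)
2. 662.983ms @ 2 + 331.492ms (1)
3. 994.475ms @ 3 + 331.492ms (1)
4. 1325.967ms @ 4 + 994.475ms (3)
5. 2320.442ms @ 7 + 331.492ms (1)
6. 2651.934ms @ 8 + 331.492ms (1)
7. 2983.425ms @ 9 + 331.492ms (1)
8. 3314.917ms @ 10 + 1657.459ms (5)
9. 4972.376ms @ 15 + 165.746ms (1/2)
10. 5138.122ms @ 31/2 + 165.746ms (1/2)

note 10 onset = 31/2b = 5138.122ms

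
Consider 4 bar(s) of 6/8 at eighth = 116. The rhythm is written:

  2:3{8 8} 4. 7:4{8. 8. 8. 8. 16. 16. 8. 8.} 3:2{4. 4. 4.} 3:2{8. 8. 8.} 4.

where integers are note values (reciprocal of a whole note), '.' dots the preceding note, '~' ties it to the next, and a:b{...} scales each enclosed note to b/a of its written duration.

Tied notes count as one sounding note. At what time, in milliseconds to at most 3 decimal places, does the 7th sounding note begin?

note 7 onset = 60/7b = 4433.498ms

1. 0.0ms @ 0 + 775.862ms (3/2)
2. 775.862ms @ 3/2 + 775.862ms (3/2)
3. 1551.724ms @ 3 + 1551.724ms (3)
4. 3103.448ms @ 6 + 443.35ms (6/7)
5. 3546.798ms @ 48/7 + 443.35ms (6/7)
6. 3990.148ms @ 54/7 + 443.35ms (6/7)
7. 4433.498ms @ 60/7 + 443.35ms (6/7)
8. 4876.847ms @ 66/7 + 221.675ms (3/7)
9. 5098.522ms @ 69/7 + 221.675ms (3/7)
10. 5320.197ms @ 72/7 + 443.35ms (6/7)
11. 5763.547ms @ 78/7 + 443.35ms (6/7)
12. 6206.897ms @ 12 + 1034.483ms (2)
13. 7241.379ms @ 14 + 1034.483ms (2)
14. 8275.862ms @ 16 + 1034.483ms (2)
15. 9310.345ms @ 18 + 517.241ms (1)
16. 9827.586ms @ 19 + 517.241ms (1)
17. 10344.828ms @ 20 + 517.241ms (1)
18. 10862.069ms @ 21 + 1551.724ms (3)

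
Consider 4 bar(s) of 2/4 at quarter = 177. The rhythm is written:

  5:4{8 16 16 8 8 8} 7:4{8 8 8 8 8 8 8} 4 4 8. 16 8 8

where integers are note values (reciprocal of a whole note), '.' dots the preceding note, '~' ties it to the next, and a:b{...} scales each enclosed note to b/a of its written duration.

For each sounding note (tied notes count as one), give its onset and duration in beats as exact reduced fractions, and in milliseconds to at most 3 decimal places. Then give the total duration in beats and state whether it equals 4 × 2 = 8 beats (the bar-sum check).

1) 0.0ms=0b +135.593ms=2/5b
2) 135.593ms=2/5b +67.797ms=1/5b
3) 203.39ms=3/5b +67.797ms=1/5b
4) 271.186ms=4/5b +135.593ms=2/5b
5) 406.78ms=6/5b +135.593ms=2/5b
6) 542.373ms=8/5b +135.593ms=2/5b
7) 677.966ms=2b +96.852ms=2/7b
8) 774.818ms=16/7b +96.852ms=2/7b
9) 871.671ms=18/7b +96.852ms=2/7b
10) 968.523ms=20/7b +96.852ms=2/7b
11) 1065.375ms=22/7b +96.852ms=2/7b
12) 1162.228ms=24/7b +96.852ms=2/7b
13) 1259.08ms=26/7b +96.852ms=2/7b
14) 1355.932ms=4b +338.983ms=1b
15) 1694.915ms=5b +338.983ms=1b
16) 2033.898ms=6b +254.237ms=3/4b
17) 2288.136ms=27/4b +84.746ms=1/4b
18) 2372.881ms=7b +169.492ms=1/2b
19) 2542.373ms=15/2b +169.492ms=1/2b
Σ=8b of 8 (177bpm 2/4) — PASS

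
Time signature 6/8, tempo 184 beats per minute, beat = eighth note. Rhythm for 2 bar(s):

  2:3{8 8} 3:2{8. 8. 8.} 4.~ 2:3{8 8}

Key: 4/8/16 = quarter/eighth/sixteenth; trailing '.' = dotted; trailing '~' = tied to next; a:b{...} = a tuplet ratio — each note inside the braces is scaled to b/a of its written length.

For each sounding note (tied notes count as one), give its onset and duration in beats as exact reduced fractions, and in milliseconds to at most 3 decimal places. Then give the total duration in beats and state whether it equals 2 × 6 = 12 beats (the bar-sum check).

1) 0.0ms=0b +489.13ms=3/2b
2) 489.13ms=3/2b +489.13ms=3/2b
3) 978.261ms=3b +326.087ms=1b
4) 1304.348ms=4b +326.087ms=1b
5) 1630.435ms=5b +326.087ms=1b
6) 1956.522ms=6b +1467.391ms=9/2b
7) 3423.913ms=21/2b +489.13ms=3/2b
Σ=12b of 12 (184bpm 6/8) — PASS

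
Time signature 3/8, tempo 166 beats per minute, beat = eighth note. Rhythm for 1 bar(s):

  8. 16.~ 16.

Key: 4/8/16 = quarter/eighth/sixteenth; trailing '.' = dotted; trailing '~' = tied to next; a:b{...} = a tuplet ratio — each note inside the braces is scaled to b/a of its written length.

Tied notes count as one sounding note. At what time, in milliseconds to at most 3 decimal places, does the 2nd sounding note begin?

1. 0.0ms @ 0 + 542.169ms (3/2)
2. 542.169ms @ 3/2 + 542.169ms (3/2)

note 2 onset = 3/2b = 542.169ms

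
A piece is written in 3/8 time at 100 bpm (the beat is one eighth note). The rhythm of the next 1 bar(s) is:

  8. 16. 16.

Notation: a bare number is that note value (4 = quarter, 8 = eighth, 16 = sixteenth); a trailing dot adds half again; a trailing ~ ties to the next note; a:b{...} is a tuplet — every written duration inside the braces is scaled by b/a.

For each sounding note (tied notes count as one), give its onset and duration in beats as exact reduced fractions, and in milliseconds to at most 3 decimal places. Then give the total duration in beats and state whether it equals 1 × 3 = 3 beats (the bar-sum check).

1) 0.0ms=0b +900.0ms=3/2b
2) 900.0ms=3/2b +450.0ms=3/4b
3) 1350.0ms=9/4b +450.0ms=3/4b
Σ=3b of 3 (100bpm 3/8) — PASS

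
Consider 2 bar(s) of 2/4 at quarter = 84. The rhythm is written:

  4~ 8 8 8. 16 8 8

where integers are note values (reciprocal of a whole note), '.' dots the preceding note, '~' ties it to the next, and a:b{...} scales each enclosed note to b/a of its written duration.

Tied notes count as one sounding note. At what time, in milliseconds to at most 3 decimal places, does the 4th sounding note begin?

note 4 onset = 11/4b = 1964.286ms

1. 0.0ms @ 0 + 1071.429ms (3/2)
2. 1071.429ms @ 3/2 + 357.143ms (1/2)
3. 1428.571ms @ 2 + 535.714ms (3/4)
4. 1964.286ms @ 11/4 + 178.571ms (1/4)
5. 2142.857ms @ 3 + 357.143ms (1/2)
6. 2500.0ms @ 7/2 + 357.143ms (1/2)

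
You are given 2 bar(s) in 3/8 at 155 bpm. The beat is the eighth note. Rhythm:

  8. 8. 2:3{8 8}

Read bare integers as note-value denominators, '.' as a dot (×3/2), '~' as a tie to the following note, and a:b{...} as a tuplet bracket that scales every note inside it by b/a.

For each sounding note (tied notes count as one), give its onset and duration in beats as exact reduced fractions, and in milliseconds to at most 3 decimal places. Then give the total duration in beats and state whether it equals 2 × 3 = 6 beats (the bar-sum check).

1) 0.0ms=0b +580.645ms=3/2b
2) 580.645ms=3/2b +580.645ms=3/2b
3) 1161.29ms=3b +580.645ms=3/2b
4) 1741.935ms=9/2b +580.645ms=3/2b
Σ=6b of 6 (155bpm 3/8) — PASS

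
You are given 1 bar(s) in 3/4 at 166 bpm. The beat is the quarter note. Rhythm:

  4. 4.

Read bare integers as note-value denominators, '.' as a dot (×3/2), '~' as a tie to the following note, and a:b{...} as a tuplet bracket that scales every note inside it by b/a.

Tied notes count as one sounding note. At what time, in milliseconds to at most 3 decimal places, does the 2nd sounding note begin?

1. 0.0ms @ 0 + 542.169ms (3/2)
2. 542.169ms @ 3/2 + 542.169ms (3/2)

note 2 onset = 3/2b = 542.169ms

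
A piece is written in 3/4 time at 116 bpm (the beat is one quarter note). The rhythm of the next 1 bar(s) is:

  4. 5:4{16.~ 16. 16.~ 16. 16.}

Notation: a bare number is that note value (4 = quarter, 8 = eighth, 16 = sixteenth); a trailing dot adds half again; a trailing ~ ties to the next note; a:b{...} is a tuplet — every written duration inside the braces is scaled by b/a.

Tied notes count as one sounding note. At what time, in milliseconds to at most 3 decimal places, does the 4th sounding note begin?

1. 0.0ms @ 0 + 775.862ms (3/2)
2. 775.862ms @ 3/2 + 310.345ms (3/5)
3. 1086.207ms @ 21/10 + 310.345ms (3/5)
4. 1396.552ms @ 27/10 + 155.172ms (3/10)

note 4 onset = 27/10b = 1396.552ms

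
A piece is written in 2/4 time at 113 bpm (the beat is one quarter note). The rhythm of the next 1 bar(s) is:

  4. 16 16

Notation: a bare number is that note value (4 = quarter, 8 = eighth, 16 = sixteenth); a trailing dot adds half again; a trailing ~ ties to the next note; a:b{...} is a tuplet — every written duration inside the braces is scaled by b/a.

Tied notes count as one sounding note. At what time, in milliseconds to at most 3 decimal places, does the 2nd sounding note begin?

1. 0.0ms @ 0 + 796.46ms (3/2)
2. 796.46ms @ 3/2 + 132.743ms (1/4)
3. 929.204ms @ 7/4 + 132.743ms (1/4)

note 2 onset = 3/2b = 796.46ms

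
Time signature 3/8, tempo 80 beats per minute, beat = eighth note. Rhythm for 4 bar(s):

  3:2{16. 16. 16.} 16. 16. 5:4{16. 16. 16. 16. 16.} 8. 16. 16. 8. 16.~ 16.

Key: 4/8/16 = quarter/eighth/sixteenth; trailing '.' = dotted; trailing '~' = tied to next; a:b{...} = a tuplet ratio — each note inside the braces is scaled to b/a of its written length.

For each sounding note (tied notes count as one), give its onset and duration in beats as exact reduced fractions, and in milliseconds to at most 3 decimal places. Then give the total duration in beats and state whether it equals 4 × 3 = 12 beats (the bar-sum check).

1) 0.0ms=0b +375.0ms=1/2b
2) 375.0ms=1/2b +375.0ms=1/2b
3) 750.0ms=1b +375.0ms=1/2b
4) 1125.0ms=3/2b +562.5ms=3/4b
5) 1687.5ms=9/4b +562.5ms=3/4b
6) 2250.0ms=3b +450.0ms=3/5b
7) 2700.0ms=18/5b +450.0ms=3/5b
8) 3150.0ms=21/5b +450.0ms=3/5b
9) 3600.0ms=24/5b +450.0ms=3/5b
10) 4050.0ms=27/5b +450.0ms=3/5b
11) 4500.0ms=6b +1125.0ms=3/2b
12) 5625.0ms=15/2b +562.5ms=3/4b
13) 6187.5ms=33/4b +562.5ms=3/4b
14) 6750.0ms=9b +1125.0ms=3/2b
15) 7875.0ms=21/2b +1125.0ms=3/2b
Σ=12b of 12 (80bpm 3/8) — PASS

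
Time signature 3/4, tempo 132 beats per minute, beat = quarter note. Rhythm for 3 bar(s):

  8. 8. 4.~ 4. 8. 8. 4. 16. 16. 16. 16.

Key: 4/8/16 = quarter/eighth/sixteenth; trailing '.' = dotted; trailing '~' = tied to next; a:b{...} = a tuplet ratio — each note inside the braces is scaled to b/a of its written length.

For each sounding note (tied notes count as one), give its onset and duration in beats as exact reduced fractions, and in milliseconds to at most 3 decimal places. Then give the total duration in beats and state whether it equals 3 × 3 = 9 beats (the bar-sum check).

1) 0.0ms=0b +340.909ms=3/4b
2) 340.909ms=3/4b +340.909ms=3/4b
3) 681.818ms=3/2b +1363.636ms=3b
4) 2045.455ms=9/2b +340.909ms=3/4b
5) 2386.364ms=21/4b +340.909ms=3/4b
6) 2727.273ms=6b +681.818ms=3/2b
7) 3409.091ms=15/2b +170.455ms=3/8b
8) 3579.545ms=63/8b +170.455ms=3/8b
9) 3750.0ms=33/4b +170.455ms=3/8b
10) 3920.455ms=69/8b +170.455ms=3/8b
Σ=9b of 9 (132bpm 3/4) — PASS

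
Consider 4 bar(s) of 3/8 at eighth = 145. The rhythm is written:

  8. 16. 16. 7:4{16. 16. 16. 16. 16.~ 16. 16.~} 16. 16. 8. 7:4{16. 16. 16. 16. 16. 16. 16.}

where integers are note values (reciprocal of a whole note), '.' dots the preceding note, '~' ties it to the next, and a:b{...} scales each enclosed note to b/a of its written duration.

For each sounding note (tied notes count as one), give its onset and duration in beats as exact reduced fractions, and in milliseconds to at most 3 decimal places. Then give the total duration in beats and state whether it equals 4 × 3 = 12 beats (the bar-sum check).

1) 0.0ms=0b +620.69ms=3/2b
2) 620.69ms=3/2b +310.345ms=3/4b
3) 931.034ms=9/4b +310.345ms=3/4b
4) 1241.379ms=3b +177.34ms=3/7b
5) 1418.719ms=24/7b +177.34ms=3/7b
6) 1596.059ms=27/7b +177.34ms=3/7b
7) 1773.399ms=30/7b +177.34ms=3/7b
8) 1950.739ms=33/7b +354.68ms=6/7b
9) 2305.419ms=39/7b +487.685ms=33/28b
10) 2793.103ms=27/4b +310.345ms=3/4b
11) 3103.448ms=15/2b +620.69ms=3/2b
12) 3724.138ms=9b +177.34ms=3/7b
13) 3901.478ms=66/7b +177.34ms=3/7b
14) 4078.818ms=69/7b +177.34ms=3/7b
15) 4256.158ms=72/7b +177.34ms=3/7b
16) 4433.498ms=75/7b +177.34ms=3/7b
17) 4610.837ms=78/7b +177.34ms=3/7b
18) 4788.177ms=81/7b +177.34ms=3/7b
Σ=12b of 12 (145bpm 3/8) — PASS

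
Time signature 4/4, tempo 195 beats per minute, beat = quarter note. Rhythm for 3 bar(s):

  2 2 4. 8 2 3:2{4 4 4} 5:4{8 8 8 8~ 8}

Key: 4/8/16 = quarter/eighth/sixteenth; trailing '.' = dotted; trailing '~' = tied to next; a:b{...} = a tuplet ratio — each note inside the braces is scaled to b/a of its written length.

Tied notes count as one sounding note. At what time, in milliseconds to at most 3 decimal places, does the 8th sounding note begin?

1. 0.0ms @ 0 + 615.385ms (2)
2. 615.385ms @ 2 + 615.385ms (2)
3. 1230.769ms @ 4 + 461.538ms (3/2)
4. 1692.308ms @ 11/2 + 153.846ms (1/2)
5. 1846.154ms @ 6 + 615.385ms (2)
6. 2461.538ms @ 8 + 205.128ms (2/3)
7. 2666.667ms @ 26/3 + 205.128ms (2/3)
8. 2871.795ms @ 28/3 + 205.128ms (2/3)
9. 3076.923ms @ 10 + 123.077ms (2/5)
10. 3200.0ms @ 52/5 + 123.077ms (2/5)
11. 3323.077ms @ 54/5 + 123.077ms (2/5)
12. 3446.154ms @ 56/5 + 246.154ms (4/5)

note 8 onset = 28/3b = 2871.795ms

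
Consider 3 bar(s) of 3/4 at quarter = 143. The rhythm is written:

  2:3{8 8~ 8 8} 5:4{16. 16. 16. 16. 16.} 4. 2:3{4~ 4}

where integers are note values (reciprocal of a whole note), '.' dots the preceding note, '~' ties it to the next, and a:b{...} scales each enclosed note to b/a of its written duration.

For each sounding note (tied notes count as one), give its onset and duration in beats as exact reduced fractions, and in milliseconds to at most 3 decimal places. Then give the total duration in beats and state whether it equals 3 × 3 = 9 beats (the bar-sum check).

1) 0.0ms=0b +314.685ms=3/4b
2) 314.685ms=3/4b +629.371ms=3/2b
3) 944.056ms=9/4b +314.685ms=3/4b
4) 1258.741ms=3b +125.874ms=3/10b
5) 1384.615ms=33/10b +125.874ms=3/10b
6) 1510.49ms=18/5b +125.874ms=3/10b
7) 1636.364ms=39/10b +125.874ms=3/10b
8) 1762.238ms=21/5b +125.874ms=3/10b
9) 1888.112ms=9/2b +629.371ms=3/2b
10) 2517.483ms=6b +1258.741ms=3b
Σ=9b of 9 (143bpm 3/4) — PASS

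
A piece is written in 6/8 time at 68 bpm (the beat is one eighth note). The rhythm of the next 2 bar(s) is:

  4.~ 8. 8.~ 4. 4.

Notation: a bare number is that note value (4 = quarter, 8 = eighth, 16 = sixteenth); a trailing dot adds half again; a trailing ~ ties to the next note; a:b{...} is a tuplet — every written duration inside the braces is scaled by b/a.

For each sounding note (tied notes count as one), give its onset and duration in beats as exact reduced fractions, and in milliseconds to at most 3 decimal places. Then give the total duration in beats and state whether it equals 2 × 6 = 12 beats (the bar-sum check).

1) 0.0ms=0b +3970.588ms=9/2b
2) 3970.588ms=9/2b +3970.588ms=9/2b
3) 7941.176ms=9b +2647.059ms=3b
Σ=12b of 12 (68bpm 6/8) — PASS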